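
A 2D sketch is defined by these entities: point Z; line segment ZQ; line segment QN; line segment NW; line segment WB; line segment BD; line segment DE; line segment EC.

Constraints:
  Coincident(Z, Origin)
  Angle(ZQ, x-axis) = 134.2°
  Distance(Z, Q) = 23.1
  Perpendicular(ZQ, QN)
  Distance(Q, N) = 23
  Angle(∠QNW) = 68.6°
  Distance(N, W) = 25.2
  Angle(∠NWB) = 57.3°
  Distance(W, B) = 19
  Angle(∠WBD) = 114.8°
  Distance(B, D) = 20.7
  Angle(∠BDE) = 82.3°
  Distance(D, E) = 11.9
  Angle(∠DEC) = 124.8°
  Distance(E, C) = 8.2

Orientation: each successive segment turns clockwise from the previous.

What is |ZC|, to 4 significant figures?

28.24

Z is at the origin; ZQ runs at 134.2° with length 23.1, so Q = (-16.10, 16.56). ZQ is perpendicular to QN, so QN runs at 44.20°; with |QN| = 23.0, N = (0.3844, 32.60). ∠QNW = 68.6° gives NW at -67.20° from the x-axis; with |NW| = 25.2, W = (10.15, 9.364). ∠NWB = 57.3° gives WB at 170.1° from the x-axis; with |WB| = 19.0, B = (-8.567, 12.63). ∠WBD = 114.8° gives BD at 104.9° from the x-axis; with |BD| = 20.7, D = (-13.89, 32.64). ∠BDE = 82.3° gives DE at 7.200° from the x-axis; with |DE| = 11.9, E = (-2.084, 34.13). ∠DEC = 124.8° gives EC at -48.00° from the x-axis; with |EC| = 8.2, C = (3.403, 28.03). Then |ZC| = |C − Z| = 28.24.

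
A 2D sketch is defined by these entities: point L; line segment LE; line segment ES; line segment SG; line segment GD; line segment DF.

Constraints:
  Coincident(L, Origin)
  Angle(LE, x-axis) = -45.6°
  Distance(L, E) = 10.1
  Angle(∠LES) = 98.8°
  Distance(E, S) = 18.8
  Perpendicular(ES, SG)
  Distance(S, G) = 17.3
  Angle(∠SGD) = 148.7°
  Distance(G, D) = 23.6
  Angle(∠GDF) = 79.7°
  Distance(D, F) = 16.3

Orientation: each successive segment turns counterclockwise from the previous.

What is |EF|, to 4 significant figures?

27.24

L is at the origin; LE runs at -45.6° with length 10.1, so E = (7.067, -7.216). ∠LES = 98.8° gives ES at 35.60° from the x-axis; with |ES| = 18.8, S = (22.35, 3.728). ES ⟂ SG, so SG runs at 125.6°; with |SG| = 17.3, G = (12.28, 17.79). ∠SGD = 148.7° gives GD at 156.9° from the x-axis; with |GD| = 23.6, D = (-9.426, 27.05). ∠GDF = 79.7° gives DF at -102.8° from the x-axis; with |DF| = 16.3, F = (-13.04, 11.16). Then |EF| = |F − E| = 27.24.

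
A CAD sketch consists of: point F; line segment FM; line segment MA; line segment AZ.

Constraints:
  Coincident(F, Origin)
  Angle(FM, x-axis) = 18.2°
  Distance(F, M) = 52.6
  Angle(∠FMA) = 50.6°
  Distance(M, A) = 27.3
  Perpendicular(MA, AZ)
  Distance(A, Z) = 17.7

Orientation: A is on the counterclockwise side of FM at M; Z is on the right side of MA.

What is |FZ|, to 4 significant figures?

58.66

F is at the origin; FM runs at 18.2° with length 52.6, so M = 52.6·(cos 18.2°, sin 18.2°) = (49.97, 16.43). ∠FMA = 50.6°, so MA runs at 18.2° + (180° − 50.6°) = 147.6° from the x-axis; with |MA| = 27.3, A = M + 27.3·(cos 147.6°, sin 147.6°) = (26.92, 31.06). MA ⟂ AZ; with |AZ| = 17.7 on the right of MA, Z = A + 17.7·(0.5358, 0.8443) = (36.40, 46.00). Then |FZ| = |Z − F| = 58.66.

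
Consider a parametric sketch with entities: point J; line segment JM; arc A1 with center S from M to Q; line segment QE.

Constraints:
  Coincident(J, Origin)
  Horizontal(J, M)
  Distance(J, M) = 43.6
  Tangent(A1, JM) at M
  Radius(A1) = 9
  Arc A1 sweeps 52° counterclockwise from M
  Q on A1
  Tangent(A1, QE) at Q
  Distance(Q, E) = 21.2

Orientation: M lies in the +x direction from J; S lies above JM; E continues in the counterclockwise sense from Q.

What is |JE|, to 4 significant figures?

66.86

J is at the origin; JM is horizontal with |JM| = 43.6 and M on the +x side, so M = (43.60, 0.000). Tangency of A1 to JM means the radius SM is perpendicular to JM, so S = M + (0, 9) = (43.60, 9.000). On A1, M sits at bearing -90° from S; a 52° counterclockwise sweep puts Q at bearing -38°, so Q = S + 9.0·(cos -38°, sin -38°) = (50.69, 3.459). Since A1 is tangent to QE there, SQ ⟂ QE, so QE runs along (−sin -38°, cos -38°); with |QE| = 21.2, E = (63.74, 20.16). Then |JE| = |E − J| = 66.86.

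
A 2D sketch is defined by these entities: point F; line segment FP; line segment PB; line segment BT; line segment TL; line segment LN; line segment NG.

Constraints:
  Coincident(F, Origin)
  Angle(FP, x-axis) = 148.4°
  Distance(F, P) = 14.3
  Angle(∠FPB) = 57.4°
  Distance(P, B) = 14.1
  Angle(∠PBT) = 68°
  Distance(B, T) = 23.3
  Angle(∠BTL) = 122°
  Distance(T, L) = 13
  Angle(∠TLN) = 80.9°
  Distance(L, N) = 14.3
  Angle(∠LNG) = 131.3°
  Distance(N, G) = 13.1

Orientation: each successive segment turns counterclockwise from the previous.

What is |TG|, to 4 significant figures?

21.10

F is at the origin; FP runs at 148.4° with length 14.3, so P = (-12.18, 7.493). ∠FPB = 57.4° gives PB at -89.00° from the x-axis; with |PB| = 14.1, B = (-11.93, -6.605). ∠PBT = 68.0° gives BT at 23.00° from the x-axis; with |BT| = 23.3, T = (9.514, 2.499). ∠BTL = 122.0° gives TL at 81.00° from the x-axis; with |TL| = 13.0, L = (11.55, 15.34). ∠TLN = 80.9° gives LN at -179.9° from the x-axis; with |LN| = 14.3, N = (-2.752, 15.31). ∠LNG = 131.3° gives NG at -131.2° from the x-axis; with |NG| = 13.1, G = (-11.38, 5.458). Then |TG| = |G − T| = 21.10.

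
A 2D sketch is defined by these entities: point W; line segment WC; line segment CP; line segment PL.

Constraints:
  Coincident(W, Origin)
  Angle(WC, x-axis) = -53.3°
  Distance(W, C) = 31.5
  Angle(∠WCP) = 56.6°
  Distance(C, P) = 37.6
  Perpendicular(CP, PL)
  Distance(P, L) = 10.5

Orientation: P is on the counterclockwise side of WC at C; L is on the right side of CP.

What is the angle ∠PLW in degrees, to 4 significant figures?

28.84°

W is at the origin; WC runs at -53.3° with length 31.5, so C = 31.5·(cos -53.3°, sin -53.3°) = (18.83, -25.26). ∠WCP = 56.6°, so CP runs at -53.3° + (180° − 56.6°) = 70.10° from the x-axis; with |CP| = 37.6, P = C + 37.6·(cos 70.10°, sin 70.10°) = (31.62, 10.10). CP is perpendicular to PL; with |PL| = 10.5 on the right of CP, L = P + 10.5·(0.9403, -0.3404) = (41.50, 6.525). Then cos ∠PLW = LP·LW / (|LP||LW|), giving 28.84°.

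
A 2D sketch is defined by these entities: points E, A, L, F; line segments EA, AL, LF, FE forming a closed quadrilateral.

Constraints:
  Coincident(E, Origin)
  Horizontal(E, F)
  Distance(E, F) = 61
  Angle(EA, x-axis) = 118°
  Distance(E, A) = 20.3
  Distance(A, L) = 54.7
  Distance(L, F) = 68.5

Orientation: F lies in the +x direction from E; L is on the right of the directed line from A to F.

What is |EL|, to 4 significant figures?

35.54

Checks: |AL| = 54.70 ✓; |LF| = 68.50 ✓.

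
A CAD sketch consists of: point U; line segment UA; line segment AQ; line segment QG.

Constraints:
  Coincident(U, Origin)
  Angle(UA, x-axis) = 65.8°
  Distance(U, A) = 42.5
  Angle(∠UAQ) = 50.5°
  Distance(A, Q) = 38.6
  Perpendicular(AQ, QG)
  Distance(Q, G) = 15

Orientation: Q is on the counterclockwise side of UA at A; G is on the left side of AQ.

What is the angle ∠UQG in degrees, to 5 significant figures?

19.428°

U is at the origin; UA runs at 65.8° with length 42.5, so A = 42.5·(cos 65.8°, sin 65.8°) = (17.422, 38.765). ∠UAQ = 50.5°, so AQ runs at 65.8° + (180° − 50.5°) = 195.30° from the x-axis; with |AQ| = 38.6, Q = A + 38.6·(cos 195.30°, sin 195.30°) = (-19.810, 28.580). AQ ⟂ QG; with |QG| = 15.0 on the left of AQ, G = Q + 15.0·(0.26387, -0.96456) = (-15.852, 14.111). Then cos ∠UQG = QU·QG / (|QU||QG|), giving 19.428°.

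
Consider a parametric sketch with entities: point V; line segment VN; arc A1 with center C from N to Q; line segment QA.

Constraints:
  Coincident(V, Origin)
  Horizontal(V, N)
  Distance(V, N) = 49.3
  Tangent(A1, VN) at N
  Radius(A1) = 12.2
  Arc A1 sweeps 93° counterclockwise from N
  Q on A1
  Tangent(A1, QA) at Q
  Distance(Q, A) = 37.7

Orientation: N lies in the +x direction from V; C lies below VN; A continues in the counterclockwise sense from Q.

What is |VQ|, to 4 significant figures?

39.27

Since A1 is tangent to VN there, CN ⟂ VN, so C = N + (0, -12.2) = (49.30, -12.20). On A1, N sits at bearing 90° from C; a 93° counterclockwise sweep puts Q at bearing 183°, so Q = C + 12.2·(cos 183°, sin 183°) = (37.12, -12.84). Then |VQ| = |Q − V| = 39.27.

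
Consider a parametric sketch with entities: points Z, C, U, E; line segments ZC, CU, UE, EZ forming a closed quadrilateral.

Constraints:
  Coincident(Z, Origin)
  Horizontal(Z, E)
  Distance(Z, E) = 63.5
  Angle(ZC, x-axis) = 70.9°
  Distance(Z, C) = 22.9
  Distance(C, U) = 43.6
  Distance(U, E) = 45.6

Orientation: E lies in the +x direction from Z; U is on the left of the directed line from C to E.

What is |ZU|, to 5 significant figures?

62.354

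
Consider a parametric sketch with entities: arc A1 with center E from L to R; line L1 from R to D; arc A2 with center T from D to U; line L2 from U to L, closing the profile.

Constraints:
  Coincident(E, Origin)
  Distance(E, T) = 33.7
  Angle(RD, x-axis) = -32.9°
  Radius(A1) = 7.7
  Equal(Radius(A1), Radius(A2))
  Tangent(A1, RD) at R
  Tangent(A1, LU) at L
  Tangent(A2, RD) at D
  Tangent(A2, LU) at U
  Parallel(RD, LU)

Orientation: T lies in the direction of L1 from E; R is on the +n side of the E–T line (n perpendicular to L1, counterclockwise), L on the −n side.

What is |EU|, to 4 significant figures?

34.57

The slot axis is L1's direction at -32.9°, so u = (cos -32.9°, sin -32.9°) = (0.8396, -0.5432) and n = (−sin -32.9°, cos -32.9°) = (0.5432, 0.8396). E is at the origin and T lies 33.7 along u from E, so T = 33.7·u = (28.30, -18.30). Tangency of A1 to both parallel lines with radius 7.7 puts R and L at E ± 7.7·n: R = (4.182, 6.465), L = (-4.182, -6.465). Equal radii place D and U the same way about T: D = T + 7.7·n = (32.48, -11.84), U = T − 7.7·n = (24.11, -24.77). Then |EU| = |U − E| = 34.57.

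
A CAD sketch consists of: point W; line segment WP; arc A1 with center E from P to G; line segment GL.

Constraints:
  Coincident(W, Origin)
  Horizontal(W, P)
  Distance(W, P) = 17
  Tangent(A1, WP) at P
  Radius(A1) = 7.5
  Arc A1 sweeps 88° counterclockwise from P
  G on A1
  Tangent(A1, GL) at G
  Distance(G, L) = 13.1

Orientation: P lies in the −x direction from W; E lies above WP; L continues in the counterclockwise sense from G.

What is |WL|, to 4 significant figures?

22.25

W is at the origin; W and P share the same y with |WP| = 17.0 and P on the −x side, so P = (-17.00, 0.000). Since A1 is tangent to WP there, EP ⟂ WP, so E = P + (0, 7.5) = (-17.00, 7.500). On A1, P sits at bearing -90° from E; an 88° counterclockwise sweep puts G at bearing -2°, so G = E + 7.5·(cos -2°, sin -2°) = (-9.505, 7.238). A1 meets GL tangentially, so EG is at right angles to GL, so GL runs along (−sin -2°, cos -2°); with |GL| = 13.1, L = (-9.047, 20.33). Then |WL| = |L − W| = 22.25.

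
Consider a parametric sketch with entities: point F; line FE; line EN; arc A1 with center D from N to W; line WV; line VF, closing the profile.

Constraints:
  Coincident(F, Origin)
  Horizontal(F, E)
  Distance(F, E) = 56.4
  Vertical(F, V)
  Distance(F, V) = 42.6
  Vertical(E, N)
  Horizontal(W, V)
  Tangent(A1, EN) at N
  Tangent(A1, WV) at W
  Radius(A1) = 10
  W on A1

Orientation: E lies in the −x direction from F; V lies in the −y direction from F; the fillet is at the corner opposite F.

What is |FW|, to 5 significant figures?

62.990

F is at the origin; FE is horizontal with |FE| = 56.4 and E on the −x side, so E = (-56.400, 0.0000). F and V share the same x with |FV| = 42.6 and V on the −y side, so V = (0.0000, -42.600). The virtual corner opposite F is at (-56.400, -42.600). Tangency of A1 to EN means the radius DN is perpendicular to EN and tangency of A1 to WV means the radius DW is perpendicular to WV, with radius 10.0, so the center D sits 10.0 in from both sides at D = (-46.400, -32.600). That places the tangent points at N = (-56.400, -32.600) on EN and W = (-46.400, -42.600) on WV. Then |FW| = |W − F| = 62.990.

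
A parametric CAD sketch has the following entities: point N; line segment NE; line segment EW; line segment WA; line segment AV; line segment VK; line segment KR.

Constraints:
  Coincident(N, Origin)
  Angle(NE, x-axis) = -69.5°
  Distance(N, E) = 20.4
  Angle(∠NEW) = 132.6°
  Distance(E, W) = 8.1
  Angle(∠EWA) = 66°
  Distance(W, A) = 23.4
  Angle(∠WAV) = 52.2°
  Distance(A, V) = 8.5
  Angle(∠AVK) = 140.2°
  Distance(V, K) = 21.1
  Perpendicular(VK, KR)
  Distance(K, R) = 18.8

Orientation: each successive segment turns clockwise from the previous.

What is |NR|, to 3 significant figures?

35.9

N is at the origin; NE runs at -69.5° with length 20.4, so E = (7.14, -19.1). ∠NEW = 132.6° gives EW at -117° from the x-axis; with |EW| = 8.1, W = (3.48, -26.3). ∠EWA = 66.0° gives WA at 129° from the x-axis; with |WA| = 23.4, A = (-11.3, -8.17). ∠WAV = 52.2° gives AV at 1.30° from the x-axis; with |AV| = 8.5, V = (-2.78, -7.98). ∠AVK = 140.2° gives VK at -38.5° from the x-axis; with |VK| = 21.1, K = (13.7, -21.1). The perpendicularity gives KR at right angles to VK, so KR runs at -128°; with |KR| = 18.8, R = (2.03, -35.8). Then |NR| = |R − N| = 35.9.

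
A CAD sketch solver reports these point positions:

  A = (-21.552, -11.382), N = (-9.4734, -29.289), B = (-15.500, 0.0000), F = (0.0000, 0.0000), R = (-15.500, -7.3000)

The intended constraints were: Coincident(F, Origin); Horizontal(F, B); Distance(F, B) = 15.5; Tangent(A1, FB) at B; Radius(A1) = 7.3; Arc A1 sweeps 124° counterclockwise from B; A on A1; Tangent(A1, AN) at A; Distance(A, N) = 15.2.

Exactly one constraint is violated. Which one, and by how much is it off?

Distance(A, N) = 15.2 — off by 6.40.

F = (0.00, 0.00) ✓; F.y = 0.00, B.y = 0.00 ✓; |FB| = 15.50 ✓; ∠(RB, BF) = 90.00° ✓; |RB| = 7.300 ✓; bearing(R→A) − bearing(R→B) = 124.0° ✓; |RA| = 7.300 ✓; ∠(RA, AN) = 90.00° ✓; |AN| = 21.60 ✗.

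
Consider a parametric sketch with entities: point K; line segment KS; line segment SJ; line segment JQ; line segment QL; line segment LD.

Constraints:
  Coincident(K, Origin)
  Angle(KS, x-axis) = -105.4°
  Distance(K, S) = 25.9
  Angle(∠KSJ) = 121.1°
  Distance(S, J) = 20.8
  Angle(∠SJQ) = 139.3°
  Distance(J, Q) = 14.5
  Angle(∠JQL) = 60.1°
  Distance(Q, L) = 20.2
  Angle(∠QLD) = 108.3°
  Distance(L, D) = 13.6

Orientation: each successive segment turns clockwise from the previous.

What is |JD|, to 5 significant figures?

17.246

K is at the origin; KS runs at -105.4° with length 25.9, so S = (-6.8779, -24.970). ∠KSJ = 121.1° gives SJ at -164.30° from the x-axis; with |SJ| = 20.8, J = (-26.902, -30.599). ∠SJQ = 139.3° gives JQ at 155.00° from the x-axis; with |JQ| = 14.5, Q = (-40.043, -24.471). ∠JQL = 60.1° gives QL at 35.100° from the x-axis; with |QL| = 20.2, L = (-23.517, -12.855). ∠QLD = 108.3° gives LD at -36.600° from the x-axis; with |LD| = 13.6, D = (-12.598, -20.964). Then |JD| = |D − J| = 17.246.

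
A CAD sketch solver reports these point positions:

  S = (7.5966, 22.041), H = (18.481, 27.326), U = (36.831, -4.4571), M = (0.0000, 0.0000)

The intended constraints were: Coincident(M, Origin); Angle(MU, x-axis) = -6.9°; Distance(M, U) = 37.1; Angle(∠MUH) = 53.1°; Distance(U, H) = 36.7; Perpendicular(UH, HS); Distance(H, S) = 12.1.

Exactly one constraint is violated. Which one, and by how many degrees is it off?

Perpendicular(UH, HS) — off by 4.10°.

M = (0.00, 0.00) ✓; MU at -6.900° ✓; |MU| = 37.10 ✓; ∠MUH = 53.10° ✓; |UH| = 36.70 ✓; ∠(UH, HS) = 85.90° ✗; |HS| = 12.10 ✓.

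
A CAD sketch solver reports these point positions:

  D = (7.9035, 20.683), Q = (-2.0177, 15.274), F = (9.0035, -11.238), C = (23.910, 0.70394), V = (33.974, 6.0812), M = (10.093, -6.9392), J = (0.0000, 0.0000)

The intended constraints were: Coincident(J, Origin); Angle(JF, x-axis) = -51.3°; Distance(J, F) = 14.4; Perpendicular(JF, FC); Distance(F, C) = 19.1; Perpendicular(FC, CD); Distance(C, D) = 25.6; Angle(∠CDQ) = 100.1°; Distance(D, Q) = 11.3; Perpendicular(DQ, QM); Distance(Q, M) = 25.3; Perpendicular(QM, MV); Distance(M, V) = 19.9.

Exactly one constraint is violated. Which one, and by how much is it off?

Distance(M, V) = 19.9 — off by 7.30.

J = (0.00, 0.00) ✓; JF at -51.30° ✓; |JF| = 14.40 ✓; ∠(JF, FC) = 90.00° ✓; |FC| = 19.10 ✓; ∠(FC, CD) = 90.00° ✓; |CD| = 25.60 ✓; ∠CDQ = 100.1° ✓; |DQ| = 11.30 ✓; ∠(DQ, QM) = 90.00° ✓; |QM| = 25.30 ✓; ∠(QM, MV) = 90.00° ✓; |MV| = 27.20 ✗.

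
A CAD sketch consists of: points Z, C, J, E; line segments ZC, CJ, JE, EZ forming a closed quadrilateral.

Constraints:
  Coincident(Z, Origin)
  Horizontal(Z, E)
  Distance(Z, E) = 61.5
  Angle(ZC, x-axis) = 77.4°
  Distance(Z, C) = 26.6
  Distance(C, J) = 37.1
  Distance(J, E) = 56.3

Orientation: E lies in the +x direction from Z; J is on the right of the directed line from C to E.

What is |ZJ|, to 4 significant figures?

12.80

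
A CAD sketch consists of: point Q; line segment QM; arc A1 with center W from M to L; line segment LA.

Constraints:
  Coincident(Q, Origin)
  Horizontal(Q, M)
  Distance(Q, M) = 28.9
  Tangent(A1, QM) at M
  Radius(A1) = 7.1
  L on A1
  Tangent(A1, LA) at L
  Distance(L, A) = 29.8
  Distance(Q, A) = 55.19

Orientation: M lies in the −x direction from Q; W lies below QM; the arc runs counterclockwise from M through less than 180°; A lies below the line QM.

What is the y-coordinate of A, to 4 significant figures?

-34.08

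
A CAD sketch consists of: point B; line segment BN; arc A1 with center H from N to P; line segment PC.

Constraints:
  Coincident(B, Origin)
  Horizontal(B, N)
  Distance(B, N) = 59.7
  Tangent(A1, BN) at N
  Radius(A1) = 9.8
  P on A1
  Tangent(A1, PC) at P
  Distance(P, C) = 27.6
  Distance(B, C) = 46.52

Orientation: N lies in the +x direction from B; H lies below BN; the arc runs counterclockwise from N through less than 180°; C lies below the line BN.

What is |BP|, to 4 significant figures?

51.55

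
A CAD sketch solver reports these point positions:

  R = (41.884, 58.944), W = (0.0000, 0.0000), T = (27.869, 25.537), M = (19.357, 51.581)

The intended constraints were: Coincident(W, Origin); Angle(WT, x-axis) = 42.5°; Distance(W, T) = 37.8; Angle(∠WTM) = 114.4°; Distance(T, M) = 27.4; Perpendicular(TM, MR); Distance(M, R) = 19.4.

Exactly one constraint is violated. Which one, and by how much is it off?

Distance(M, R) = 19.4 — off by 4.30.

W = (0.00, 0.00) ✓; WT at 42.50° ✓; |WT| = 37.80 ✓; ∠WTM = 114.4° ✓; |TM| = 27.40 ✓; ∠(TM, MR) = 90.00° ✓; |MR| = 23.70 ✗.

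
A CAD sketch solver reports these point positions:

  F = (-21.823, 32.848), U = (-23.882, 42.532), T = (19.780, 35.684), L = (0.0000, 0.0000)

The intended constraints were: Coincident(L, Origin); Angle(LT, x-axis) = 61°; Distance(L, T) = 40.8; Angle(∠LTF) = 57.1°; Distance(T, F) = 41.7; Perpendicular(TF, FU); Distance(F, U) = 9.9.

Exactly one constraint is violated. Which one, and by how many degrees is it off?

Perpendicular(TF, FU) — off by 8.10°.

L = (0.00, 0.00) ✓; LT at 61.00° ✓; |LT| = 40.80 ✓; ∠LTF = 57.10° ✓; |TF| = 41.70 ✓; ∠(TF, FU) = 81.90° ✗; |FU| = 9.900 ✓.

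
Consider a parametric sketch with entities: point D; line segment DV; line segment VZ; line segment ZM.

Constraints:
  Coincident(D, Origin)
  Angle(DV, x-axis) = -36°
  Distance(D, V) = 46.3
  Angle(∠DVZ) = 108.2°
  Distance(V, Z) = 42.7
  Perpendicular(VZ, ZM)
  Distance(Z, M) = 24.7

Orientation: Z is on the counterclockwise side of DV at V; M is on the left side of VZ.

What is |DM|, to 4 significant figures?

60.33

D is at the origin; DV runs at -36.0° with length 46.3, so V = 46.3·(cos -36.0°, sin -36.0°) = (37.46, -27.21). ∠DVZ = 108.2°, so VZ runs at -36.0° + (180° − 108.2°) = 35.80° from the x-axis; with |VZ| = 42.7, Z = V + 42.7·(cos 35.80°, sin 35.80°) = (72.09, -2.237). VZ is perpendicular to ZM; with |ZM| = 24.7 on the left of VZ, M = Z + 24.7·(-0.5850, 0.8111) = (57.64, 17.80). Then |DM| = |M − D| = 60.33.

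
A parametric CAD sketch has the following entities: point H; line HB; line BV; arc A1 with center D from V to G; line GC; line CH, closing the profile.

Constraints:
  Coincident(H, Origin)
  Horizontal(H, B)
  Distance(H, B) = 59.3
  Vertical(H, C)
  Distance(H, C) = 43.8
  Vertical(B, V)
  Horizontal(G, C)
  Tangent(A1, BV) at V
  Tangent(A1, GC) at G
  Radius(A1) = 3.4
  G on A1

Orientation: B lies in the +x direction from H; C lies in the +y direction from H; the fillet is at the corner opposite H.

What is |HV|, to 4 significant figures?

71.75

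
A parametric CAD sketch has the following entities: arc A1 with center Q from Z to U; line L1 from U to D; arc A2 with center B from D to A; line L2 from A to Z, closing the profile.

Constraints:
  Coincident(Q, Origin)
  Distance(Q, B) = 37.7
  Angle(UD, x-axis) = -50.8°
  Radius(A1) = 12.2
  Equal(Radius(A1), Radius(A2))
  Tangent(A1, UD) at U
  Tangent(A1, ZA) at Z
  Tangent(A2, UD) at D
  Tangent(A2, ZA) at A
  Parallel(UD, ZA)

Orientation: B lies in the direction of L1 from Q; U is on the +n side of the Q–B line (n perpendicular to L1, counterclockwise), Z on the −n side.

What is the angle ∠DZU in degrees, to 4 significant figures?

57.09°

The slot axis is L1's direction at -50.8°, so u = (cos -50.8°, sin -50.8°) = (0.6320, -0.7749) and n = (−sin -50.8°, cos -50.8°) = (0.7749, 0.6320). Q is at the origin and B lies 37.7 along u from Q, so B = 37.7·u = (23.83, -29.22). Tangency of A1 to both parallel lines with radius 12.2 puts U and Z at Q ± 12.2·n: U = (9.454, 7.711), Z = (-9.454, -7.711). Equal radii place D and A the same way about B: D = B + 12.2·n = (33.28, -21.50), A = B − 12.2·n = (14.37, -36.93). Then cos ∠DZU = ZD·ZU / (|ZD||ZU|), giving 57.09°.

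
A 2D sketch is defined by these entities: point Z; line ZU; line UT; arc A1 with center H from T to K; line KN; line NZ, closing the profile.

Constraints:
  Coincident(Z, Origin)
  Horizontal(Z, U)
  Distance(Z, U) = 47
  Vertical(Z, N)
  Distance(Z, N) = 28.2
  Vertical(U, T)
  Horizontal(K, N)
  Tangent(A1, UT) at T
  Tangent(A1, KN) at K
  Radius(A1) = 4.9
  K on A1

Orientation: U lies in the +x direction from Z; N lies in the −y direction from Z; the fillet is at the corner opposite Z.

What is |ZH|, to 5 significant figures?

48.118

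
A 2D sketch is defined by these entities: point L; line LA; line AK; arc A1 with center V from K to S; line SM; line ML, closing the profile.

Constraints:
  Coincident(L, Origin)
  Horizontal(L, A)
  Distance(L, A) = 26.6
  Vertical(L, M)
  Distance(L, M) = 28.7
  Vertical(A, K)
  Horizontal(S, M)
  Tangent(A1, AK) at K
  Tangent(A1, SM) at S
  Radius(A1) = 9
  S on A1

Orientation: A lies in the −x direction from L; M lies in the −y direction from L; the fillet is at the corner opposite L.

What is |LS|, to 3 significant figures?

33.7

L is at the origin; LA is horizontal with |LA| = 26.6 and A on the −x side, so A = (-26.6, 0.00). L and M share the same x with |LM| = 28.7 and M on the −y side, so M = (0.00, -28.7). The virtual corner opposite L is at (-26.6, -28.7). A1 meets AK tangentially, so VK is at right angles to AK and since A1 is tangent to SM there, VS ⟂ SM, with radius 9.0, so the center V sits 9.0 in from both sides at V = (-17.6, -19.7). That places the tangent points at K = (-26.6, -19.7) on AK and S = (-17.6, -28.7) on SM. Then |LS| = |S − L| = 33.7.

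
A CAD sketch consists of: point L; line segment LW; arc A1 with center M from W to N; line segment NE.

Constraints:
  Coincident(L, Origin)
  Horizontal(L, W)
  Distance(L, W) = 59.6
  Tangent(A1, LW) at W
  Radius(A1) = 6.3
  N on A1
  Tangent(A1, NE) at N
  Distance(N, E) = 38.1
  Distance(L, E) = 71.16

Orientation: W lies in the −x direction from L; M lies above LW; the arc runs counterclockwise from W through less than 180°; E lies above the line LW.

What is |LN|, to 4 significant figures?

53.72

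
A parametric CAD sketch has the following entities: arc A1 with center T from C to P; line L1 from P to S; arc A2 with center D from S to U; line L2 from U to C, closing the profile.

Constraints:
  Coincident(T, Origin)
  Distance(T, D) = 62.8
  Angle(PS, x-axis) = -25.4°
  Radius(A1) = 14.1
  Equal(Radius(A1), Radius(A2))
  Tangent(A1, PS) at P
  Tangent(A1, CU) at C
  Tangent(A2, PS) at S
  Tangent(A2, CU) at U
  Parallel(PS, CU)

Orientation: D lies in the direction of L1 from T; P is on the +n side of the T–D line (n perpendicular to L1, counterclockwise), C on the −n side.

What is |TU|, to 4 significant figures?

64.36

Tangency of A1 to both parallel lines with radius 14.1 puts P and C at T ± 14.1·n: P = (6.048, 12.74), C = (-6.048, -12.74). Equal radii place S and U the same way about D: S = D + 14.1·n = (62.78, -14.20), U = D − 14.1·n = (50.68, -39.67). Then |TU| = |U − T| = 64.36.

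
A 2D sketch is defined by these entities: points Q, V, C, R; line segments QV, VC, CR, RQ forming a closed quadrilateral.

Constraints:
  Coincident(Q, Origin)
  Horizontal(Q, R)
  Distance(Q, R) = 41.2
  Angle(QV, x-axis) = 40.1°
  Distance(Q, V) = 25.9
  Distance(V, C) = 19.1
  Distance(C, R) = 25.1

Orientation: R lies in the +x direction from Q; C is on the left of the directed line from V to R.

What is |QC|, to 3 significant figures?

44.6

Checks: Q = (0.00, 0.00) ✓; |VC| = 19.10 ✓; |CR| = 25.10 ✓.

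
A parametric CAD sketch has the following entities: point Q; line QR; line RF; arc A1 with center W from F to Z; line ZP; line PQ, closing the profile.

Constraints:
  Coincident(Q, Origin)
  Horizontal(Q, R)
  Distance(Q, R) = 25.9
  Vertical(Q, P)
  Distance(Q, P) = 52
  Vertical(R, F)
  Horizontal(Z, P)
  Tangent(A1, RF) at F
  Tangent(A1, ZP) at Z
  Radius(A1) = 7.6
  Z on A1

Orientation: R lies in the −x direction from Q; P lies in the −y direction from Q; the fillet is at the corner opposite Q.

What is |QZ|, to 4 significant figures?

55.13

Q is at the origin; QR is horizontal with |QR| = 25.9 and R on the −x side, so R = (-25.90, 0.000). QP is vertical with |QP| = 52.0 and P on the −y side, so P = (0.000, -52.00). The virtual corner opposite Q is at (-25.90, -52.00). Tangency of A1 to RF means the radius WF is perpendicular to RF and the tangent condition forces WZ to be normal to ZP, with radius 7.6, so the center W sits 7.6 in from both sides at W = (-18.30, -44.40). That places the tangent points at F = (-25.90, -44.40) on RF and Z = (-18.30, -52.00) on ZP. Then |QZ| = |Z − Q| = 55.13.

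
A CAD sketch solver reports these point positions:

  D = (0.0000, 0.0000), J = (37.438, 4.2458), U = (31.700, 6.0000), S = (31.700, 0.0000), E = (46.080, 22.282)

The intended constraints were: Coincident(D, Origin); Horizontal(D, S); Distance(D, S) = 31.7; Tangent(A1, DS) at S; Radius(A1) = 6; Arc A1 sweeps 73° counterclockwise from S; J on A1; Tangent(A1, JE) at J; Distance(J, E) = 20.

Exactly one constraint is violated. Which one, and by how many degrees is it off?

Tangent(A1, JE) at J — off by 8.60°.

D = (0.00, 0.00) ✓; D.y = 0.00, S.y = 0.00 ✓; |DS| = 31.70 ✓; ∠(US, SD) = 90.00° ✓; |US| = 6.000 ✓; bearing(U→J) − bearing(U→S) = 73.00° ✓; |UJ| = 6.000 ✓; ∠(UJ, JE) = 98.60° ✗; |JE| = 20.00 ✓.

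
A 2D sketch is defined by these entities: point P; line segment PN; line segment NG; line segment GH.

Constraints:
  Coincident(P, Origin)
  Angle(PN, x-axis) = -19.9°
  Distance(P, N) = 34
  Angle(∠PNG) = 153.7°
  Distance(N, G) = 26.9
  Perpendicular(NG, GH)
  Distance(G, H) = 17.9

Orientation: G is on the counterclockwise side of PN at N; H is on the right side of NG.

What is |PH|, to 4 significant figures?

66.18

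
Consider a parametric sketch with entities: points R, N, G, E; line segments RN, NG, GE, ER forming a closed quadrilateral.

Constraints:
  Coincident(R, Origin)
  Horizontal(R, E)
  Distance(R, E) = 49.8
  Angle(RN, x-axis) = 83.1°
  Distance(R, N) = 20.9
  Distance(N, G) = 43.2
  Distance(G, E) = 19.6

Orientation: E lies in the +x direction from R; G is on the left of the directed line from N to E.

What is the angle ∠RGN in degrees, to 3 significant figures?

24.9°

R is at the origin; R and E share the same y with |RE| = 49.8 and E in +x, so E = (49.8, 0). RN runs at 83.1° with |RN| = 20.9, so N = (2.51, 20.7). G is determined by |NG| = 43.2 and |GE| = 19.6 together: it lies at the intersection of circle(N, 43.2) and circle(E, 19.6). With |NE| = 51.6, the foot of the radical line on NE is 40.2 from N and the perpendicular offset is √(43.2² − 40.2²) = 15.9. Taking the left-of-NE solution: G = (45.7, 19.2).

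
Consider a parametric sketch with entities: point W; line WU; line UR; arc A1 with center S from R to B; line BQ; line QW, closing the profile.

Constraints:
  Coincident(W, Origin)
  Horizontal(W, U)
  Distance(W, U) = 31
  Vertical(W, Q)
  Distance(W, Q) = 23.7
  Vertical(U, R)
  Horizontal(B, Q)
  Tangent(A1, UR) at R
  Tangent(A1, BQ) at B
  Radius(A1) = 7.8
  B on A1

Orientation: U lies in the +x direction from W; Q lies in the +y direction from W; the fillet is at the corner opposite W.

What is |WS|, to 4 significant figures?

28.13

W and Q share the same x with |WQ| = 23.7 and Q on the +y side, so Q = (0.000, 23.70). The virtual corner opposite W is at (31.00, 23.70). Tangency of A1 to UR means the radius SR is perpendicular to UR and the tangent condition forces SB to be normal to BQ, with radius 7.8, so the center S sits 7.8 in from both sides at S = (23.20, 15.90). Then |WS| = |S − W| = 28.13.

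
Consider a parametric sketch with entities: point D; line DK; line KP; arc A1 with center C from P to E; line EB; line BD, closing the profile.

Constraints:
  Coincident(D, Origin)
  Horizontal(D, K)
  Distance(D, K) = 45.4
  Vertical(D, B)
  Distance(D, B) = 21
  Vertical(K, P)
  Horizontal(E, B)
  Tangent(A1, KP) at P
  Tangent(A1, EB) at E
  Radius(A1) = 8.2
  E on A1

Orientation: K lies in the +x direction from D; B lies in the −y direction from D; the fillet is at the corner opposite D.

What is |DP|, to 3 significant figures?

47.2

The virtual corner opposite D is at (45.4, -21.0). A1 meets KP tangentially, so CP is at right angles to KP and tangency of A1 to EB means the radius CE is perpendicular to EB, with radius 8.2, so the center C sits 8.2 in from both sides at C = (37.2, -12.8). That places the tangent points at P = (45.4, -12.8) on KP and E = (37.2, -21.0) on EB. Then |DP| = |P − D| = 47.2.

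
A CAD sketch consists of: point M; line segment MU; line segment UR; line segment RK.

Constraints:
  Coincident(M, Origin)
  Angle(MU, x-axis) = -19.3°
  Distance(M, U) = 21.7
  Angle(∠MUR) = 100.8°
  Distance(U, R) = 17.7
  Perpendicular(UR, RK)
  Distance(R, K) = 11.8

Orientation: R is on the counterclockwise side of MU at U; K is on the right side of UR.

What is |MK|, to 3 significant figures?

39.6

M is at the origin; MU runs at -19.3° with length 21.7, so U = 21.7·(cos -19.3°, sin -19.3°) = (20.5, -7.17). ∠MUR = 100.8°, so UR runs at -19.3° + (180° − 100.8°) = 59.9° from the x-axis; with |UR| = 17.7, R = U + 17.7·(cos 59.9°, sin 59.9°) = (29.4, 8.14). UR is perpendicular to RK; with |RK| = 11.8 on the right of UR, K = R + 11.8·(0.865, -0.502) = (39.6, 2.22). Then |MK| = |K − M| = 39.6.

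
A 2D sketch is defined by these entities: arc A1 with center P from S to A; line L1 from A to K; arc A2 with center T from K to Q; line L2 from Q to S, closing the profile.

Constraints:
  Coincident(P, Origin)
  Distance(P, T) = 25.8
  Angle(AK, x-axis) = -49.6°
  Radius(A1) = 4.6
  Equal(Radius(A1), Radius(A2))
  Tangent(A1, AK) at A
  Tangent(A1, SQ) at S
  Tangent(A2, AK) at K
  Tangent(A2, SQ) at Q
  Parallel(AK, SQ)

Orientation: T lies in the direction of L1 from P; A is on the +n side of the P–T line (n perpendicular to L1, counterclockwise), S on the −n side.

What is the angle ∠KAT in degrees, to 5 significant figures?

10.109°

Tangency of A1 to both parallel lines with radius 4.6 puts A and S at P ± 4.6·n: A = (3.5031, 2.9814), S = (-3.5031, -2.9814). Equal radii place K and Q the same way about T: K = T + 4.6·n = (20.225, -16.666), Q = T − 4.6·n = (13.218, -22.629). Then cos ∠KAT = AK·AT / (|AK||AT|), giving 10.109°.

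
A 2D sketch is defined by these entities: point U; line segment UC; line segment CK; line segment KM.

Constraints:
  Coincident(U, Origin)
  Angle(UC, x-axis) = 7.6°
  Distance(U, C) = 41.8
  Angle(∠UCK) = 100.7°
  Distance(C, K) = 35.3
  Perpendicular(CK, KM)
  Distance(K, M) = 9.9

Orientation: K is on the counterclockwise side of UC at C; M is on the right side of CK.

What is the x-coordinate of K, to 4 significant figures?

43.34

U is at the origin; UC runs at 7.6° with length 41.8, so C = 41.8·(cos 7.6°, sin 7.6°) = (41.43, 5.528). ∠UCK = 100.7°, so CK runs at 7.6° + (180° − 100.7°) = 86.90° from the x-axis; with |CK| = 35.3, K = C + 35.3·(cos 86.90°, sin 86.90°) = (43.34, 40.78). So K.x = 43.34.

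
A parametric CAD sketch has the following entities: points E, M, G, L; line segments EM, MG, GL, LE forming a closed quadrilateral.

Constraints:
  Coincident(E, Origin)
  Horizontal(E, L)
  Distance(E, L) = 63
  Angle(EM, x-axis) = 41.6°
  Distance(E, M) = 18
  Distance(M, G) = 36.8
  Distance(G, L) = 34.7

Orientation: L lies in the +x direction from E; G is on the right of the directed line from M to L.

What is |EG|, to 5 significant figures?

38.629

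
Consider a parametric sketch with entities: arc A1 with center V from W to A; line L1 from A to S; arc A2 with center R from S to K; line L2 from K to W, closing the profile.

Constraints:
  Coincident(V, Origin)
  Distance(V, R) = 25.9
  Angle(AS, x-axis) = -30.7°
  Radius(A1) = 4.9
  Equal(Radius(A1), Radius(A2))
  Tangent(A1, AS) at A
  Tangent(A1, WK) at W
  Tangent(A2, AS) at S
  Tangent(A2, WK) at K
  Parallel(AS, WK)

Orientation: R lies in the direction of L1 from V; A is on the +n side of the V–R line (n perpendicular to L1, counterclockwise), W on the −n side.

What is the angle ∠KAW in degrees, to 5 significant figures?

69.274°

The slot axis is L1's direction at -30.7°, so u = (cos -30.7°, sin -30.7°) = (0.85985, -0.51054) and n = (−sin -30.7°, cos -30.7°) = (0.51054, 0.85985). V is at the origin and R lies 25.9 along u from V, so R = 25.9·u = (22.270, -13.223). Tangency of A1 to both parallel lines with radius 4.9 puts A and W at V ± 4.9·n: A = (2.5017, 4.2133), W = (-2.5017, -4.2133). Equal radii place S and K the same way about R: S = R + 4.9·n = (24.772, -9.0098), K = R − 4.9·n = (19.769, -17.436). Then cos ∠KAW = AK·AW / (|AK||AW|), giving 69.274°.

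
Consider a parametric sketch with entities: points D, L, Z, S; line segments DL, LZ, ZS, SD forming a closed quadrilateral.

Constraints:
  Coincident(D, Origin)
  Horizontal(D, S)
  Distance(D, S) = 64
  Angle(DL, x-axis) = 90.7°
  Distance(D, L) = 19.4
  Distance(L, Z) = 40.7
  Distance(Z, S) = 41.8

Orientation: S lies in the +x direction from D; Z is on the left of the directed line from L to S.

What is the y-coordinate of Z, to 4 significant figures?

32.86

Checks: |LZ| = 40.70 ✓; |ZS| = 41.80 ✓.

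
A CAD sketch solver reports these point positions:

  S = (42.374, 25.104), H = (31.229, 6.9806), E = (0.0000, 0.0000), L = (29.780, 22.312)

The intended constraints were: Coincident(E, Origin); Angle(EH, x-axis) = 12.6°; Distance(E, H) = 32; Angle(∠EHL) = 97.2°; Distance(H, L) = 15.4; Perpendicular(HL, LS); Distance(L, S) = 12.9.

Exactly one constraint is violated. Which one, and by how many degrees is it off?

Perpendicular(HL, LS) — off by 7.10°.

E = (0.00, 0.00) ✓; EH at 12.60° ✓; |EH| = 32.00 ✓; ∠EHL = 97.20° ✓; |HL| = 15.40 ✓; ∠(HL, LS) = 82.90° ✗; |LS| = 12.90 ✓.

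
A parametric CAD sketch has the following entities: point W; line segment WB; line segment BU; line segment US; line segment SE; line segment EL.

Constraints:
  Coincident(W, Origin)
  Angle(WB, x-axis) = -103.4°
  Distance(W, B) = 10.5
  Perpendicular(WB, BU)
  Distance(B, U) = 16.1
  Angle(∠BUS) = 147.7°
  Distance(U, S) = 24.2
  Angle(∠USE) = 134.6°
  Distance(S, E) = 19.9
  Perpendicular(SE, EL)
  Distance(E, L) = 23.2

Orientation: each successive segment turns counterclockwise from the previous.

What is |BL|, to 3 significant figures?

41.5

W is at the origin; WB runs at -103.4° with length 10.5, so B = (-2.43, -10.2). The perpendicularity gives BU at right angles to WB, so BU runs at -13.4°; with |BU| = 16.1, U = (13.2, -13.9). ∠BUS = 147.7° gives US at 18.9° from the x-axis; with |US| = 24.2, S = (36.1, -6.11). ∠USE = 134.6° gives SE at 64.3° from the x-axis; with |SE| = 19.9, E = (44.8, 11.8). The perpendicularity gives EL at right angles to SE, so EL runs at 154°; with |EL| = 23.2, L = (23.8, 21.9). Then |BL| = |L − B| = 41.5.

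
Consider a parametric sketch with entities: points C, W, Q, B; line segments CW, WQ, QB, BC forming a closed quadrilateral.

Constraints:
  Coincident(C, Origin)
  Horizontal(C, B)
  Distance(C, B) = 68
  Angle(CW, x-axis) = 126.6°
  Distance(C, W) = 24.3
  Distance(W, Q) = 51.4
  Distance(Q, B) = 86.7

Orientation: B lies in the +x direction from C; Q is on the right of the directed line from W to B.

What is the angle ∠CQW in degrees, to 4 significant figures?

23.70°

Checks: |WQ| = 51.40 ✓; |QB| = 86.70 ✓.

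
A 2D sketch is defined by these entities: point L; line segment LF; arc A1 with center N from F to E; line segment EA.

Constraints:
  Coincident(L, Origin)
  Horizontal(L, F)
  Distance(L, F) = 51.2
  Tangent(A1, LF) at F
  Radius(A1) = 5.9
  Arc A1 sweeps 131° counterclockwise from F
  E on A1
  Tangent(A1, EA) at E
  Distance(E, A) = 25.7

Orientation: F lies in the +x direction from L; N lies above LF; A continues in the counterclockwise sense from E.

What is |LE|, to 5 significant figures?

56.504

L is at the origin; LF is horizontal with |LF| = 51.2 and F on the +x side, so F = (51.200, 0.0000). The tangent condition forces NF to be normal to LF, so N = F + (0, 5.9) = (51.200, 5.9000). On A1, F sits at bearing -90° from N; a 131° counterclockwise sweep puts E at bearing 41°, so E = N + 5.9·(cos 41°, sin 41°) = (55.653, 9.7707). Then |LE| = |E − L| = 56.504.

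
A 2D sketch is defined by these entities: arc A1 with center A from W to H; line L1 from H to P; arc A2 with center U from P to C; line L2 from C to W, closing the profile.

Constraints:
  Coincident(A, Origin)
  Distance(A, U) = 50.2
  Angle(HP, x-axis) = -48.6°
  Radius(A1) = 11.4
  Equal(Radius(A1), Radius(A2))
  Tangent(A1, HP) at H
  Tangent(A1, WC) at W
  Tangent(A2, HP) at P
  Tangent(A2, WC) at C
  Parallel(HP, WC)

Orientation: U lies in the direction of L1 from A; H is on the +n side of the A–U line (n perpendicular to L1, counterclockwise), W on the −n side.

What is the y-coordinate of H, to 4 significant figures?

7.539

The slot axis is L1's direction at -48.6°, so u = (cos -48.6°, sin -48.6°) = (0.6613, -0.7501) and n = (−sin -48.6°, cos -48.6°) = (0.7501, 0.6613). A is at the origin and U lies 50.2 along u from A, so U = 50.2·u = (33.20, -37.66). Tangency of A1 to both parallel lines with radius 11.4 puts H and W at A ± 11.4·n: H = (8.551, 7.539), W = (-8.551, -7.539). So H.y = 7.539.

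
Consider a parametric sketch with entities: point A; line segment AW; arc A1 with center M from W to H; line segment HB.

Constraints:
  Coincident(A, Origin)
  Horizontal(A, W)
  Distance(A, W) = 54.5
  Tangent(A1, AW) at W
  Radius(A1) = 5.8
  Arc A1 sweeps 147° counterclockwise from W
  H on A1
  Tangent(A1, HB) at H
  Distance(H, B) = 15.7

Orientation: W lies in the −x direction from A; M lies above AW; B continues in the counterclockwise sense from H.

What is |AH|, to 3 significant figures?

52.4

A is at the origin; A and W share the same y with |AW| = 54.5 and W on the −x side, so W = (-54.5, 0.00). A1 meets AW tangentially, so MW is at right angles to AW, so M = W + (0, 5.8) = (-54.5, 5.80). On A1, W sits at bearing -90° from M; a 147° counterclockwise sweep puts H at bearing 57°, so H = M + 5.8·(cos 57°, sin 57°) = (-51.3, 10.7). Then |AH| = |H − A| = 52.4.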